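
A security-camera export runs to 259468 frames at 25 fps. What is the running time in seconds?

Running time = 259468 / (25) = 10378.72 s.

10378.72 seconds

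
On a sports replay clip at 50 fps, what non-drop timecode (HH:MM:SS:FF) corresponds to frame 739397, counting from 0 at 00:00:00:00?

739397 ÷ 50 = 14787 full seconds, remainder 47 frames.
14787 s = 4 h 6 min 27 s.
Timecode: 04:06:27:47.

04:06:27:47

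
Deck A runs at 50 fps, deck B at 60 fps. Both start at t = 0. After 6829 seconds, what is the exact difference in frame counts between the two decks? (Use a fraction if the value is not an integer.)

A emits 50 × 6829 = 341450 frames; B emits 60 × 6829 = 409740.
Difference = 68290 frames; B is ahead of A.

68290 frames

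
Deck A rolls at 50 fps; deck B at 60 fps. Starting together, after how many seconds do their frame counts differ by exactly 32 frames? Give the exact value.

The gap grows by |60 − 50| = 10 frames per second.
Time for a 32-frame gap: 32 ÷ (10) = 3.2 s.

3.2 seconds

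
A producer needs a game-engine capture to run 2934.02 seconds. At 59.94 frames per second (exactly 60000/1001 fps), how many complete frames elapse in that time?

Frames = 2934.02 × 60000/1001 = 176041200/1001 ≈ 175865.3347.
Complete frames: 175865.

175865 frames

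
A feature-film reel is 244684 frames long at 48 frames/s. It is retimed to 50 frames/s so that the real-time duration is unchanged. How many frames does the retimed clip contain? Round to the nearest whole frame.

254879 frames

Frames at target rate = 244684 × (50) / (48) = 1529275/6 ≈ 254879.167.
Nearest whole frame: 254879.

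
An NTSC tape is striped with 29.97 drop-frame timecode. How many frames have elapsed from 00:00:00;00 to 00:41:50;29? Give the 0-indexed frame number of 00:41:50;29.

Complete 10-minute blocks: 4, each 17982 frames → 71928.
Remaining 1 whole minute in the current block: 1800 + 0 × 1798 = 1800 frames.
Within the current minute: 50 × 30 + 29 − 2 = 1527 (labels ;00/;01 skipped at this minute). Total = 71928 + 1800 + 1527 = 75255.

75255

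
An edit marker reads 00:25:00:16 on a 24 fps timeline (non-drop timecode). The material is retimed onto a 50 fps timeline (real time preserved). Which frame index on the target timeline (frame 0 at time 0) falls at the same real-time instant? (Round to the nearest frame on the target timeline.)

Source frame index: (0×3600 + 25×60 + 0) × 24 + 16 = 36016.
Real time: 36016 / (24) = 4502/3 s.
Target frame: (4502/3) × (50) = 225100/3 ≈ 75033.333 → 75033.

frame 75033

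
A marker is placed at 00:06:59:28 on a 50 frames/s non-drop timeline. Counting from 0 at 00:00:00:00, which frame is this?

frame 20978

Total seconds to the label: (0 × 3600 + 6 × 60 + 59) = 419.
Frame index = 419 × 50 + 28 = 20978.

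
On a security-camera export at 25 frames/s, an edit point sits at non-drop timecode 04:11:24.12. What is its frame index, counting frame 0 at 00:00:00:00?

Total seconds to the label: (4 × 3600 + 11 × 60 + 24) = 15084.
Frame index = 15084 × 25 + 12 = 377112.

frame 377112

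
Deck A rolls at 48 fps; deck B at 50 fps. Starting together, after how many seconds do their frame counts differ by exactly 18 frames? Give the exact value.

9 seconds

The gap grows by |50 − 48| = 2 frames per second.
Time for a 18-frame gap: 18 ÷ (2) = 9 s.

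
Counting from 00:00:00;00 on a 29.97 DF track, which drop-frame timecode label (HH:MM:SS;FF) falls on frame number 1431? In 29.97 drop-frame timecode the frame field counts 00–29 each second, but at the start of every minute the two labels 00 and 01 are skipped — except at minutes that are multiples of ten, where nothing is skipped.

00:00:47;21

Each 10-minute DF block holds 10 × 60 × 30 − 9 × 2 = 17982 frames. 1431 ÷ 17982 → 0 full blocks, remainder 1431.
Within the partial block the first minute is 1800 frames and each further minute 1798, so 0 further minute boundaries passed. Total skipped labels = 18 × 0 + 2 × 0 = 0.
Non-drop label index = 1431 + 0 = 1431; at 30 labels/s that is 00:00:47:21, i.e. DF 00:00:47;21.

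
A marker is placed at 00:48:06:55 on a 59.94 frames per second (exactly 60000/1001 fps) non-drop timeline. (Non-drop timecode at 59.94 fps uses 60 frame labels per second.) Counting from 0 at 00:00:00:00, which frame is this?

Total seconds to the label: (0 × 3600 + 48 × 60 + 6) = 2886.
Frame index = 2886 × 60 + 55 = 173215.

173215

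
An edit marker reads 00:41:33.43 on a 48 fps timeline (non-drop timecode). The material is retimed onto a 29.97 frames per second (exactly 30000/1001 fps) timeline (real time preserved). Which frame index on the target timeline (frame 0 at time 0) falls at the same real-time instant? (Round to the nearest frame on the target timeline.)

frame 74742

Source frame index: (0×3600 + 41×60 + 33) × 48 + 43 = 119707.
Real time: 119707 / (48) = 119707/48 s.
Target frame: (119707/48) × (30000/1001) = 10688125/143 ≈ 74742.133 → 74742.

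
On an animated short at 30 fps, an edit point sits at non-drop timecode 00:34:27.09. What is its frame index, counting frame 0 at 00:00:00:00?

62019

Total seconds to the label: (0 × 3600 + 34 × 60 + 27) = 2067.
Frame index = 2067 × 30 + 9 = 62019.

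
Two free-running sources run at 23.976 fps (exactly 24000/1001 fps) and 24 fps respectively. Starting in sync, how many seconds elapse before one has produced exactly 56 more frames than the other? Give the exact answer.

The gap grows by |24 − 24000/1001| = 24/1001 frames per second.
Time for a 56-frame gap: 56 ÷ (24/1001) = 7007/3 s.

7007/3 seconds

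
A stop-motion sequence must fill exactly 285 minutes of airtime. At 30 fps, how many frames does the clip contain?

285 min = 17100 s.
Frames = 17100 × 30 = 513000.

513000 frames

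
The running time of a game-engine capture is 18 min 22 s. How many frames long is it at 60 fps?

18 min 22 s = 1102 s.
Frames = 1102 × 60 = 66120.

66120 frames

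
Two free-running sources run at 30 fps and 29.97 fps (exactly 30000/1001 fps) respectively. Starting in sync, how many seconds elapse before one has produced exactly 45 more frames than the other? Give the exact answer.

The gap grows by |30000/1001 − 30| = 30/1001 frames per second.
Time for a 45-frame gap: 45 ÷ (30/1001) = 1501.5 s.

1501.5 seconds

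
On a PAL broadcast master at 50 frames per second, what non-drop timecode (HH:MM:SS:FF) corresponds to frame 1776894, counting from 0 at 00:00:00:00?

09:52:17:44

1776894 ÷ 50 = 35537 full seconds, remainder 44 frames.
35537 s = 9 h 52 min 17 s.
Timecode: 09:52:17:44.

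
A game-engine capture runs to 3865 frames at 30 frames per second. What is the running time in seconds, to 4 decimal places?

Running time = 3865 × 1/30 = 773/6 s ≈ 128.8333 s.

128.8333 seconds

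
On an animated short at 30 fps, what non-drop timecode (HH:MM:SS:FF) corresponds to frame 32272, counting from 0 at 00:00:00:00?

00:17:55:22

32272 ÷ 30 = 1075 full seconds, remainder 22 frames.
1075 s = 0 h 17 min 55 s.
Timecode: 00:17:55:22.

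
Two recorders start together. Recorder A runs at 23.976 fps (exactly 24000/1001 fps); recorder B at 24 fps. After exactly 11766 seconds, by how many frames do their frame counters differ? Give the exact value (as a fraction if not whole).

282384/1001 frames

A emits 24000/1001 × 11766 = 282384000/1001 frames; B emits 24 × 11766 = 282384.
Difference = 282384/1001 frames (≈ 282.1019); B is ahead of A.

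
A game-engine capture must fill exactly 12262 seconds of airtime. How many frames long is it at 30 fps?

Frames = 12262 × 30 = 367860.

367860 frames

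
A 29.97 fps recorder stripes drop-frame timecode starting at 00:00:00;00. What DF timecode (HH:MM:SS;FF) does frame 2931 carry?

00:01:37;23

Each 10-minute DF block holds 10 × 60 × 30 − 9 × 2 = 17982 frames. 2931 ÷ 17982 → 0 full blocks, remainder 2931.
Within the partial block the first minute is 1800 frames and each further minute 1798, so 1 further minute boundary passed. Total skipped labels = 18 × 0 + 2 × 1 = 2.
Non-drop label index = 2931 + 2 = 2933; at 30 labels/s that is 00:01:37:23, i.e. DF 00:01:37;23.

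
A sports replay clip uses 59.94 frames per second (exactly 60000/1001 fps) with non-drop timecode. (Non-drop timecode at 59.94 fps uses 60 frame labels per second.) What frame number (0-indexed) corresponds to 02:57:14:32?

frame 638072

Total seconds to the label: (2 × 3600 + 57 × 60 + 14) = 10634.
Frame index = 10634 × 60 + 32 = 638072.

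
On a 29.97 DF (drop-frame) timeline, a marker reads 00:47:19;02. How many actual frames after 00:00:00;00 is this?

85086

Complete 10-minute blocks: 4, each 17982 frames → 71928.
Remaining 7 whole minutes in the current block: 1800 + 6 × 1798 = 12588 frames.
Within the current minute: 19 × 30 + 2 − 2 = 570 (labels ;00/;01 skipped at this minute). Total = 71928 + 12588 + 570 = 85086.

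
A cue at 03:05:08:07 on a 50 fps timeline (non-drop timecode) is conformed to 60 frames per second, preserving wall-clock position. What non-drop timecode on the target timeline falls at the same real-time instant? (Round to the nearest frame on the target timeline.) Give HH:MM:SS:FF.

03:05:08:08

Source frame index: (3×3600 + 5×60 + 8) × 50 + 7 = 555407.
Real time: 555407 / (50) = 555407/50 s.
Target frame: (555407/50) × (60) = 3332442/5 ≈ 666488.400 → 666488.
At 60 labels/s: frame 666488 → 03:05:08:08.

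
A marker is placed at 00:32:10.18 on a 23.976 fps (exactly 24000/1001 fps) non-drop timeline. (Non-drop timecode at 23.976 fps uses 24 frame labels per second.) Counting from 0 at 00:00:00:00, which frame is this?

Total seconds to the label: (0 × 3600 + 32 × 60 + 10) = 1930.
Frame index = 1930 × 24 + 18 = 46338.

46338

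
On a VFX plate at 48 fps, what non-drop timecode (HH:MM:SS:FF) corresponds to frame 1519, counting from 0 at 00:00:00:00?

00:00:31:31

1519 ÷ 48 = 31 full seconds, remainder 31 frames.
31 s = 0 h 0 min 31 s.
Timecode: 00:00:31:31.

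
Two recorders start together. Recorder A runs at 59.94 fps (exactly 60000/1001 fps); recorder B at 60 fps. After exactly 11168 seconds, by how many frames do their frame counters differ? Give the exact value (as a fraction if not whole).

A emits 60000/1001 × 11168 = 670080000/1001 frames; B emits 60 × 11168 = 670080.
Difference = 670080/1001 frames (≈ 669.4106); B is ahead of A.

670080/1001 frames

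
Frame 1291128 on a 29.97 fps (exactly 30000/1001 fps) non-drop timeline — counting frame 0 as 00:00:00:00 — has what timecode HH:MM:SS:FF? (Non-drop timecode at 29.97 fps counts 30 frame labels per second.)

11:57:17:18

1291128 ÷ 30 = 43037 full seconds, remainder 18 frames.
43037 s = 11 h 57 min 17 s.
Timecode: 11:57:17:18.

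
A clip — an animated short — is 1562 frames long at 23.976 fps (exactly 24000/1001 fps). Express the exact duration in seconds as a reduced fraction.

Running time = 1562 ÷ (24000/1001) = 1562 × 1001/24000 = 781781/12000 s.

781781/12000 seconds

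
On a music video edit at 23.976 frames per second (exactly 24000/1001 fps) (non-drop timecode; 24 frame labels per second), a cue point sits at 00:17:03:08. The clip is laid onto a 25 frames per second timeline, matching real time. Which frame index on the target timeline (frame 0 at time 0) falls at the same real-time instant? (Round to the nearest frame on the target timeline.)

Source frame index: (0×3600 + 17×60 + 3) × 24 + 8 = 24560.
Real time: 24560 / (24000/1001) = 307307/300 s.
Target frame: (307307/300) × (25) = 307307/12 ≈ 25608.917 → 25609.

frame 25609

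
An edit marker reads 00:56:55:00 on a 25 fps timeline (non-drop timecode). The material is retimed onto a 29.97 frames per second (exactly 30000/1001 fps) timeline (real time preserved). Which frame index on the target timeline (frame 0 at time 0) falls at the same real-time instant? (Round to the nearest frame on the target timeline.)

Source frame index: (0×3600 + 56×60 + 55) × 25 + 0 = 85375.
Real time: 85375 / (25) = 3415 s.
Target frame: (3415) × (30000/1001) = 102450000/1001 ≈ 102347.652 → 102348.

frame 102348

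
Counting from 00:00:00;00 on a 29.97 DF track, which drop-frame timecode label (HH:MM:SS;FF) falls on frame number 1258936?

11:40:06;16

Each 10-minute DF block holds 10 × 60 × 30 − 9 × 2 = 17982 frames. 1258936 ÷ 17982 → 70 full blocks, remainder 196.
Within the partial block the first minute is 1800 frames and each further minute 1798, so 0 further minute boundaries passed. Total skipped labels = 18 × 70 + 2 × 0 = 1260.
Non-drop label index = 1258936 + 1260 = 1260196; at 30 labels/s that is 11:40:06:16, i.e. DF 11:40:06;16.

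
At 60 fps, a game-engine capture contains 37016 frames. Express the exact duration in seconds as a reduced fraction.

9254/15 seconds

Running time = 37016 ÷ (60) = 37016 × 1/60 = 9254/15 s.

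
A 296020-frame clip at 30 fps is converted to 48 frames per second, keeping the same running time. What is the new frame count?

473632 frames

Target frames = source frames × (target rate / source rate) = 296020 × (48)/(30) = 296020 × 8/5 = 473632.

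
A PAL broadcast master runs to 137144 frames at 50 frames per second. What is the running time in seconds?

2742.88 seconds

Running time = 137144 / (50) = 2742.88 s.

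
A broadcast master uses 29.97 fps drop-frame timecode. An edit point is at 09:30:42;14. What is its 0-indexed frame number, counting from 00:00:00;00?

1026248

Complete 10-minute blocks: 57, each 17982 frames → 1024974.
Remaining 0 whole minutes in the current block: 0 frames.
Within the current minute: 42 × 30 + 14 = 1274. Total = 1024974 + 0 + 1274 = 1026248.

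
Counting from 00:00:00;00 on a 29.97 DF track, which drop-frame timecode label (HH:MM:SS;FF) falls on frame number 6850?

Ten DF minutes hold 17982 frames, so frame 6850 lies in block 0 (frames 0–17981) with 6850 frames into that block.
The block's first minute is 1800 frames and the rest 1798 each; 6850 frames reaches minute 3, so 0 × 18 + 3 × 2 = 6 labels have been skipped so far.
Adding those back, label number 6850 + 6 = 6856 at 30 labels/s is 228 s + 16 f = 0 h 3 min 48 s frame 16, i.e. 00:03:48;16.

00:03:48;16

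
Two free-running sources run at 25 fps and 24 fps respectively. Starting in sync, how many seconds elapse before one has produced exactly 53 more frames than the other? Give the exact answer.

The gap grows by |24 − 25| = 1 frame per second.
Time for a 53-frame gap: 53 ÷ (1) = 53 s.

53 seconds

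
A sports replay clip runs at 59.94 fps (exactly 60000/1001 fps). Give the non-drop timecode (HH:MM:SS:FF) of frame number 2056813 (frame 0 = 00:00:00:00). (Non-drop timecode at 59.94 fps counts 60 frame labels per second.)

2056813 ÷ 60 = 34280 full seconds, remainder 13 frames.
34280 s = 9 h 31 min 20 s.
Timecode: 09:31:20:13.

09:31:20:13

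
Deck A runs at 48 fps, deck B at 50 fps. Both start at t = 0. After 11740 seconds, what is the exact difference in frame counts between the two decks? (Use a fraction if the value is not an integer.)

23480 frames

A emits 48 × 11740 = 563520 frames; B emits 50 × 11740 = 587000.
Difference = 23480 frames; B is ahead of A.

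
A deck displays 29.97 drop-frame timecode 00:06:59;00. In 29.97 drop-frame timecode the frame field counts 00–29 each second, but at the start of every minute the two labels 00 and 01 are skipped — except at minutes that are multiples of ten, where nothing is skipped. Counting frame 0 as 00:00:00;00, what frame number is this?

As if non-drop at 30 labels/s: (0 × 3600 + 6 × 60 + 59) × 30 + 0 = 12570.
Minute boundaries passed: 6; those not divisible by 10: 6 − 0 = 6; dropped labels = 2 × 6 = 12.
Actual frame index = 12570 − 12 = 12558.

12558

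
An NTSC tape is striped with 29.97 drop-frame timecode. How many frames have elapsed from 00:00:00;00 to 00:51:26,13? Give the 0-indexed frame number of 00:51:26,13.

As if non-drop at 30 labels/s: (0 × 3600 + 51 × 60 + 26) × 30 + 13 = 92593.
Minute boundaries passed: 51; those not divisible by 10: 51 − 5 = 46; dropped labels = 2 × 46 = 92.
Actual frame index = 92593 − 92 = 92501.

92501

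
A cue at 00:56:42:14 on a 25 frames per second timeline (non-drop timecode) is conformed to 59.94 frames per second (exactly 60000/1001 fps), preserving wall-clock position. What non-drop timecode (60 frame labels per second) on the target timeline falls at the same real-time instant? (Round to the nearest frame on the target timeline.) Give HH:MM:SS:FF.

Source frame index: (0×3600 + 56×60 + 42) × 25 + 14 = 85064.
Real time: 85064 / (25) = 85064/25 s.
Target frame: (85064/25) × (60000/1001) = 29164800/143 ≈ 203949.650 → 203950.
At 60 labels/s: frame 203950 → 00:56:39:10.

00:56:39:10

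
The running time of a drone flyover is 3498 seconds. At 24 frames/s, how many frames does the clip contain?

Frames = 3498 × 24 = 83952.

83952 frames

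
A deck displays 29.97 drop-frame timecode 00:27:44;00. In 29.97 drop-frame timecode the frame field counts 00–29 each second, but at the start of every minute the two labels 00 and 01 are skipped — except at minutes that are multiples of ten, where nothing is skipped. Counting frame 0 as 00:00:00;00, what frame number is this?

As if non-drop at 30 labels/s: (0 × 3600 + 27 × 60 + 44) × 30 + 0 = 49920.
Minute boundaries passed: 27; those not divisible by 10: 27 − 2 = 25; dropped labels = 2 × 25 = 50.
Actual frame index = 49920 − 50 = 49870.

49870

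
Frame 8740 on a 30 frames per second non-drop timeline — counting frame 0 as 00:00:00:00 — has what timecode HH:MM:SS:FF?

8740 ÷ 30 = 291 full seconds, remainder 10 frames.
291 s = 0 h 4 min 51 s.
Timecode: 00:04:51:10.

00:04:51:10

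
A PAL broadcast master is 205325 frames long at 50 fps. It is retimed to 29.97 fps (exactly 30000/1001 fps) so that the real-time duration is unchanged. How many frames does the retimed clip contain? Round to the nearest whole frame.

123072 frames

Frames at target rate = 205325 × (30000/1001) / (50) = 123195000/1001 ≈ 123071.928.
Nearest whole frame: 123072.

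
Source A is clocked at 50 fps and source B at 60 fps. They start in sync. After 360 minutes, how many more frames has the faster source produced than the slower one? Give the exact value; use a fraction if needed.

216000 frames

360 min = 21600 s.
A emits 50 × 21600 = 1080000 frames; B emits 60 × 21600 = 1296000.
Difference = 216000 frames; B is ahead of A.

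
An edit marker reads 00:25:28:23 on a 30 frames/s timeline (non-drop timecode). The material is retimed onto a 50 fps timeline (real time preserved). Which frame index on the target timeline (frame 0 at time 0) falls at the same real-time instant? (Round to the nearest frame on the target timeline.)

frame 76438

Source frame index: (0×3600 + 25×60 + 28) × 30 + 23 = 45863.
Real time: 45863 / (30) = 45863/30 s.
Target frame: (45863/30) × (50) = 229315/3 ≈ 76438.333 → 76438.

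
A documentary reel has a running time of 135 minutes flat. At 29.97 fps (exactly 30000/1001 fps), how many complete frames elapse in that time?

242757 frames

135 min = 8100 s.
Frames = 8100 × 30000/1001 = 243000000/1001 ≈ 242757.2428.
Complete frames: 242757.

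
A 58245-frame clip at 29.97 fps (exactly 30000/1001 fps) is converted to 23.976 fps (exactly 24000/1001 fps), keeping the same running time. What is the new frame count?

46596 frames

Target frames = source frames × (target rate / source rate) = 58245 × (24000/1001)/(30000/1001) = 58245 × 4/5 = 46596.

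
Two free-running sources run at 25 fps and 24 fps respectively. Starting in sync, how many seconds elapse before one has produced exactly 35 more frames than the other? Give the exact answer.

The gap grows by |24 − 25| = 1 frame per second.
Time for a 35-frame gap: 35 ÷ (1) = 35 s.

35 seconds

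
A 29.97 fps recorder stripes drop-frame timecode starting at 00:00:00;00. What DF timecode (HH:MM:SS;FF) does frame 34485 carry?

00:19:10;21

Each 10-minute DF block holds 10 × 60 × 30 − 9 × 2 = 17982 frames. 34485 ÷ 17982 → 1 full block, remainder 16503.
Within the partial block the first minute is 1800 frames and each further minute 1798, so 9 further minute boundaries passed. Total skipped labels = 18 × 1 + 2 × 9 = 36.
Non-drop label index = 34485 + 36 = 34521; at 30 labels/s that is 00:19:10:21, i.e. DF 00:19:10;21.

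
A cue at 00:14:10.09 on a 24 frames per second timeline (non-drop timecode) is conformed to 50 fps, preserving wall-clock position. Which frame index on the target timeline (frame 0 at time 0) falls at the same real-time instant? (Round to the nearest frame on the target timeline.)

frame 42519

Source frame index: (0×3600 + 14×60 + 10) × 24 + 9 = 20409.
Real time: 20409 / (24) = 6803/8 s.
Target frame: (6803/8) × (50) = 170075/4 ≈ 42518.750 → 42519.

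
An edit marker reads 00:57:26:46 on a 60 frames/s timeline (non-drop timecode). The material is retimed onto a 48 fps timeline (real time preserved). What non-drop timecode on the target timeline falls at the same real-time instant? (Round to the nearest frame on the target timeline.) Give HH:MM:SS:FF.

00:57:26:37

Source frame index: (0×3600 + 57×60 + 26) × 60 + 46 = 206806.
Real time: 206806 / (60) = 103403/30 s.
Target frame: (103403/30) × (48) = 827224/5 ≈ 165444.800 → 165445.
At 48 labels/s: frame 165445 → 00:57:26:37.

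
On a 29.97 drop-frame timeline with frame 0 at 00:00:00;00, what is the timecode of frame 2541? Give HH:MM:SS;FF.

00:01:24;23

Ten DF minutes hold 17982 frames, so frame 2541 lies in block 0 (frames 0–17981) with 2541 frames into that block.
The block's first minute is 1800 frames and the rest 1798 each; 2541 frames reaches minute 1, so 0 × 18 + 1 × 2 = 2 labels have been skipped so far.
Adding those back, label number 2541 + 2 = 2543 at 30 labels/s is 84 s + 23 f = 0 h 1 min 24 s frame 23, i.e. 00:01:24;23.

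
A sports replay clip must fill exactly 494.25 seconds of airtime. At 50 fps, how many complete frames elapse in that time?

24712 frames

Frames = 494.25 × 50 = 49425/2 ≈ 24712.5000.
Complete frames: 24712.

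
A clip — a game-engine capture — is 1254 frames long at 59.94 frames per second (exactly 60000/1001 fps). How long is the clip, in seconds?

Running time = 1254 / (60000/1001) = 20.9209 s.

20.9209 seconds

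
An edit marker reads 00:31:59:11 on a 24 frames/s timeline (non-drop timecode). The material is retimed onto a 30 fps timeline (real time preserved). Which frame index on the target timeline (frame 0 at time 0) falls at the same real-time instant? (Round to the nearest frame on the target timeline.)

Source frame index: (0×3600 + 31×60 + 59) × 24 + 11 = 46067.
Real time: 46067 / (24) = 46067/24 s.
Target frame: (46067/24) × (30) = 230335/4 ≈ 57583.750 → 57584.

frame 57584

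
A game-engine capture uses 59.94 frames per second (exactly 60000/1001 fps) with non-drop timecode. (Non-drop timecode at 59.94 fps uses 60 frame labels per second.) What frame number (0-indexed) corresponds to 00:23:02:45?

82965

Total seconds to the label: (0 × 3600 + 23 × 60 + 2) = 1382.
Frame index = 1382 × 60 + 45 = 82965.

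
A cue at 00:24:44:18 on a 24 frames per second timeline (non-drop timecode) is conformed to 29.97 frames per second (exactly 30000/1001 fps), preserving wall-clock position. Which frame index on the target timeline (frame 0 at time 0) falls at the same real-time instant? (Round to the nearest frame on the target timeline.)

Source frame index: (0×3600 + 24×60 + 44) × 24 + 18 = 35634.
Real time: 35634 / (24) = 5939/4 s.
Target frame: (5939/4) × (30000/1001) = 44542500/1001 ≈ 44498.002 → 44498.

frame 44498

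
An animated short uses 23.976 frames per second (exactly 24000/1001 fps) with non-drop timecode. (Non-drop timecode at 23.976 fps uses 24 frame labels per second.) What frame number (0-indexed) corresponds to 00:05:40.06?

Total seconds to the label: (0 × 3600 + 5 × 60 + 40) = 340.
Frame index = 340 × 24 + 6 = 8166.

8166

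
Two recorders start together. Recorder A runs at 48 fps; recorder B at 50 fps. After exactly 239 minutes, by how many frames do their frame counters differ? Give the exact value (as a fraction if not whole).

28680 frames

239 min = 14340 s.
A emits 48 × 14340 = 688320 frames; B emits 50 × 14340 = 717000.
Difference = 28680 frames; B is ahead of A.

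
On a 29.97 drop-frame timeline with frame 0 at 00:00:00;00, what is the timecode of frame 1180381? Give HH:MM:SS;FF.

10:56:25;13

Ten DF minutes hold 17982 frames, so frame 1180381 lies in block 65 (frames 1168830–1186811) with 11551 frames into that block.
The block's first minute is 1800 frames and the rest 1798 each; 11551 frames reaches minute 6, so 65 × 18 + 6 × 2 = 1182 labels have been skipped so far.
Adding those back, label number 1180381 + 1182 = 1181563 at 30 labels/s is 39385 s + 13 f = 10 h 56 min 25 s frame 13, i.e. 10:56:25;13.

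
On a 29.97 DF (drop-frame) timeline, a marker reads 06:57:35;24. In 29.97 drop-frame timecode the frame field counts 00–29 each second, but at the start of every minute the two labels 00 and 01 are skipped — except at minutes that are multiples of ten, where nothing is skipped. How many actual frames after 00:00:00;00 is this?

750922

Complete 10-minute blocks: 41, each 17982 frames → 737262.
Remaining 7 whole minutes in the current block: 1800 + 6 × 1798 = 12588 frames.
Within the current minute: 35 × 30 + 24 − 2 = 1072 (labels ;00/;01 skipped at this minute). Total = 737262 + 12588 + 1072 = 750922.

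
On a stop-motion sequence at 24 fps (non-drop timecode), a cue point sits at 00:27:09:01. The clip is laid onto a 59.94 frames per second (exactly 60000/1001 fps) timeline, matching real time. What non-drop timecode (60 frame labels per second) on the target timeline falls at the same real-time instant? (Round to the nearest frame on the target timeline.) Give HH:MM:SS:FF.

Source frame index: (0×3600 + 27×60 + 9) × 24 + 1 = 39097.
Real time: 39097 / (24) = 39097/24 s.
Target frame: (39097/24) × (60000/1001) = 97742500/1001 ≈ 97644.855 → 97645.
At 60 labels/s: frame 97645 → 00:27:07:25.

00:27:07:25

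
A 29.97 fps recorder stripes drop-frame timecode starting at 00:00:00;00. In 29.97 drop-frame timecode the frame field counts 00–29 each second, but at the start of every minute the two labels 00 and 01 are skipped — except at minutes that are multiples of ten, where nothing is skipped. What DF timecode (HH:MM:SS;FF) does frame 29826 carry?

Each 10-minute DF block holds 10 × 60 × 30 − 9 × 2 = 17982 frames. 29826 ÷ 17982 → 1 full block, remainder 11844.
Within the partial block the first minute is 1800 frames and each further minute 1798, so 6 further minute boundaries passed. Total skipped labels = 18 × 1 + 2 × 6 = 30.
Non-drop label index = 29826 + 30 = 29856; at 30 labels/s that is 00:16:35:06, i.e. DF 00:16:35;06.

00:16:35;06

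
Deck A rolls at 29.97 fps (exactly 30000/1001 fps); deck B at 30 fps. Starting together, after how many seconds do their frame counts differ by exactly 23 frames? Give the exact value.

The gap grows by |30 − 30000/1001| = 30/1001 frames per second.
Time for a 23-frame gap: 23 ÷ (30/1001) = 23023/30 s.

23023/30 seconds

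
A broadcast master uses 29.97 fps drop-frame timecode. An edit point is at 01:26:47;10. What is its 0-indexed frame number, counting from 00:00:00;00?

As if non-drop at 30 labels/s: (1 × 3600 + 26 × 60 + 47) × 30 + 10 = 156220.
Minute boundaries passed: 86; those not divisible by 10: 86 − 8 = 78; dropped labels = 2 × 78 = 156.
Actual frame index = 156220 − 156 = 156064.

156064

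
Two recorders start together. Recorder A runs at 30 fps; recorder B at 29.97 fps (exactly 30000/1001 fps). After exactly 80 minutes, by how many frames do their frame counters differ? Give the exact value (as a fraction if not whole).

80 min = 4800 s.
A emits 30 × 4800 = 144000 frames; B emits 30000/1001 × 4800 = 144000000/1001.
Difference = 144000/1001 frames (≈ 143.8561); B is behind A.

144000/1001 frames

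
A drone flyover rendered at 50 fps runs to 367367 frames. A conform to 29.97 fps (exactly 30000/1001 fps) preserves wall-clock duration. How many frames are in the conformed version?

220200 frames

Target frames = source frames × (target rate / source rate) = 367367 × (30000/1001)/(50) = 367367 × 600/1001 = 220200.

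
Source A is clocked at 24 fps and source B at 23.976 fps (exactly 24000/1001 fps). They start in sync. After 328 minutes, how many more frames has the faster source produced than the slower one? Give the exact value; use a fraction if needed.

472320/1001 frames

328 min = 19680 s.
A emits 24 × 19680 = 472320 frames; B emits 24000/1001 × 19680 = 472320000/1001.
Difference = 472320/1001 frames (≈ 471.8482); B is behind A.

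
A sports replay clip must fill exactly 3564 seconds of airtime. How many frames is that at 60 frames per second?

Frames = 3564 × 60 = 213840.

213840 frames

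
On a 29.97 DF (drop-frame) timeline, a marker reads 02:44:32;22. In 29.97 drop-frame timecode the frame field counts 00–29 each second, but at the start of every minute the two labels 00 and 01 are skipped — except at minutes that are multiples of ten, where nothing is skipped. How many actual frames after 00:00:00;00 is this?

295886

Complete 10-minute blocks: 16, each 17982 frames → 287712.
Remaining 4 whole minutes in the current block: 1800 + 3 × 1798 = 7194 frames.
Within the current minute: 32 × 30 + 22 − 2 = 980 (labels ;00/;01 skipped at this minute). Total = 287712 + 7194 + 980 = 295886.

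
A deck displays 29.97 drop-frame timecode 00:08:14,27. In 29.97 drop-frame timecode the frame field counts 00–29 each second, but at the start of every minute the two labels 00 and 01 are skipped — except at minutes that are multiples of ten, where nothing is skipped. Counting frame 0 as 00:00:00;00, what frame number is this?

As if non-drop at 30 labels/s: (0 × 3600 + 8 × 60 + 14) × 30 + 27 = 14847.
Minute boundaries passed: 8; those not divisible by 10: 8 − 0 = 8; dropped labels = 2 × 8 = 16.
Actual frame index = 14847 − 16 = 14831.

14831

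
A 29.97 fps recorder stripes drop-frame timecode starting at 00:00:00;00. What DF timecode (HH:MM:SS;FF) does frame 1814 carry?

Each 10-minute DF block holds 10 × 60 × 30 − 9 × 2 = 17982 frames. 1814 ÷ 17982 → 0 full blocks, remainder 1814.
Within the partial block the first minute is 1800 frames and each further minute 1798, so 1 further minute boundary passed. Total skipped labels = 18 × 0 + 2 × 1 = 2.
Non-drop label index = 1814 + 2 = 1816; at 30 labels/s that is 00:01:00:16, i.e. DF 00:01:00;16.

00:01:00;16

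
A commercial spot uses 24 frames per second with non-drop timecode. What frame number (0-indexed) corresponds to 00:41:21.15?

Total seconds to the label: (0 × 3600 + 41 × 60 + 21) = 2481.
Frame index = 2481 × 24 + 15 = 59559.

frame 59559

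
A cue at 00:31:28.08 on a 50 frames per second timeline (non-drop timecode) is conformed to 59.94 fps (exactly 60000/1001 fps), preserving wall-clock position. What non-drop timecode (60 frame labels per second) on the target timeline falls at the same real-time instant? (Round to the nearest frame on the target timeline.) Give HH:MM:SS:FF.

00:31:26:16

Source frame index: (0×3600 + 31×60 + 28) × 50 + 8 = 94408.
Real time: 94408 / (50) = 47204/25 s.
Target frame: (47204/25) × (60000/1001) = 113289600/1001 ≈ 113176.424 → 113176.
At 60 labels/s: frame 113176 → 00:31:26:16.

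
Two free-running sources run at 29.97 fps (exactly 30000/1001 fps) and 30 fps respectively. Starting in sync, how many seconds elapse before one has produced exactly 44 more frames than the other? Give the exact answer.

22022/15 seconds

The gap grows by |30 − 30000/1001| = 30/1001 frames per second.
Time for a 44-frame gap: 44 ÷ (30/1001) = 22022/15 s.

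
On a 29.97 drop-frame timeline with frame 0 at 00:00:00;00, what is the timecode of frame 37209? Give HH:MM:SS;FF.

00:20:41;15

Each 10-minute DF block holds 10 × 60 × 30 − 9 × 2 = 17982 frames. 37209 ÷ 17982 → 2 full blocks, remainder 1245.
Within the partial block the first minute is 1800 frames and each further minute 1798, so 0 further minute boundaries passed. Total skipped labels = 18 × 2 + 2 × 0 = 36.
Non-drop label index = 37209 + 36 = 37245; at 30 labels/s that is 00:20:41:15, i.e. DF 00:20:41;15.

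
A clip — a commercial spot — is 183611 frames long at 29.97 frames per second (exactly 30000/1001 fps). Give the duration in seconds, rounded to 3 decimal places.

6126.487 seconds

Running time = 183611 × 1001/30000 = 183794611/30000 s ≈ 6126.487 s.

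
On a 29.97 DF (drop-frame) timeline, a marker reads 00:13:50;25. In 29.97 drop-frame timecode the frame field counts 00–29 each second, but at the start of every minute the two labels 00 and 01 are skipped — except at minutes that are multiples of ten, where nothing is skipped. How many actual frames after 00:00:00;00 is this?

As if non-drop at 30 labels/s: (0 × 3600 + 13 × 60 + 50) × 30 + 25 = 24925.
Minute boundaries passed: 13; those not divisible by 10: 13 − 1 = 12; dropped labels = 2 × 12 = 24.
Actual frame index = 24925 − 24 = 24901.

24901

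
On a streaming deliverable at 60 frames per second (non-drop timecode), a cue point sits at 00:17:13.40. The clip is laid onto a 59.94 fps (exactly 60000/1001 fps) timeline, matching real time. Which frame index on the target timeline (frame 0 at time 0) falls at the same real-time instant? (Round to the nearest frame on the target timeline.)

Source frame index: (0×3600 + 17×60 + 13) × 60 + 40 = 62020.
Real time: 62020 / (60) = 3101/3 s.
Target frame: (3101/3) × (60000/1001) = 8860000/143 ≈ 61958.042 → 61958.

frame 61958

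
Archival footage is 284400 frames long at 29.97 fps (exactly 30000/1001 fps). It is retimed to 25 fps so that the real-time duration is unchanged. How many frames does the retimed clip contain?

237237 frames

Target frames = source frames × (target rate / source rate) = 284400 × (25)/(30000/1001) = 284400 × 1001/1200 = 237237.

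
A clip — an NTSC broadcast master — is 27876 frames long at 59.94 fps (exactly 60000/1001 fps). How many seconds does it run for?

Running time = 27876 / (60000/1001) = 465.0646 s.

465.0646 seconds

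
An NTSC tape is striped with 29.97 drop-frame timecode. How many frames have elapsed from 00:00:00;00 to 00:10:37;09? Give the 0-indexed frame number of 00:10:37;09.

19101

Complete 10-minute blocks: 1, each 17982 frames → 17982.
Remaining 0 whole minutes in the current block: 0 frames.
Within the current minute: 37 × 30 + 9 = 1119. Total = 17982 + 0 + 1119 = 19101.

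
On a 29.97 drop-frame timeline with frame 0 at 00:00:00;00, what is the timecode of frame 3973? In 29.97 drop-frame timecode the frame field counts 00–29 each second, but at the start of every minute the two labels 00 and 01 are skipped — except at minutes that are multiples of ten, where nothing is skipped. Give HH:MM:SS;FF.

00:02:12;17

Each 10-minute DF block holds 10 × 60 × 30 − 9 × 2 = 17982 frames. 3973 ÷ 17982 → 0 full blocks, remainder 3973.
Within the partial block the first minute is 1800 frames and each further minute 1798, so 2 further minute boundaries passed. Total skipped labels = 18 × 0 + 2 × 2 = 4.
Non-drop label index = 3973 + 4 = 3977; at 30 labels/s that is 00:02:12:17, i.e. DF 00:02:12;17.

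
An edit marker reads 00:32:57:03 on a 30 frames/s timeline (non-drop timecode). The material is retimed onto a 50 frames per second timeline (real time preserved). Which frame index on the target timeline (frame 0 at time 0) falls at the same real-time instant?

frame 98855

Source frame index: (0×3600 + 32×60 + 57) × 30 + 3 = 59313.
Real time: 59313 / (30) = 19771/10 s.
Target frame: (19771/10) × (50) = 98855.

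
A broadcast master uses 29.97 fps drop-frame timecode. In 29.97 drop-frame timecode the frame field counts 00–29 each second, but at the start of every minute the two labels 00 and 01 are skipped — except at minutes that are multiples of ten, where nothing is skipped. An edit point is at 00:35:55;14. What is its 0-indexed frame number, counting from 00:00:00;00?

64600

As if non-drop at 30 labels/s: (0 × 3600 + 35 × 60 + 55) × 30 + 14 = 64664.
Minute boundaries passed: 35; those not divisible by 10: 35 − 3 = 32; dropped labels = 2 × 32 = 64.
Actual frame index = 64664 − 64 = 64600.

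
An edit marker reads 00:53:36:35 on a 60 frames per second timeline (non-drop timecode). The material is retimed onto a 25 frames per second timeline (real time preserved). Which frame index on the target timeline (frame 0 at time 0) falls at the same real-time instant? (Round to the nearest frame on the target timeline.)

Source frame index: (0×3600 + 53×60 + 36) × 60 + 35 = 192995.
Real time: 192995 / (60) = 38599/12 s.
Target frame: (38599/12) × (25) = 964975/12 ≈ 80414.583 → 80415.

frame 80415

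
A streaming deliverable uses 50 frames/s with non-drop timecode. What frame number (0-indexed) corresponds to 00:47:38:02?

142902

Total seconds to the label: (0 × 3600 + 47 × 60 + 38) = 2858.
Frame index = 2858 × 50 + 2 = 142902.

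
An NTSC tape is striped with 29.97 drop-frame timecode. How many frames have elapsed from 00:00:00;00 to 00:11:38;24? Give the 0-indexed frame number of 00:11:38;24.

Complete 10-minute blocks: 1, each 17982 frames → 17982.
Remaining 1 whole minute in the current block: 1800 + 0 × 1798 = 1800 frames.
Within the current minute: 38 × 30 + 24 − 2 = 1162 (labels ;00/;01 skipped at this minute). Total = 17982 + 1800 + 1162 = 20944.

20944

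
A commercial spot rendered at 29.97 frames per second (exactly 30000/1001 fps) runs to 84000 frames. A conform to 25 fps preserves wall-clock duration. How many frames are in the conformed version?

Target frames = source frames × (target rate / source rate) = 84000 × (25)/(30000/1001) = 84000 × 1001/1200 = 70070.

70070 frames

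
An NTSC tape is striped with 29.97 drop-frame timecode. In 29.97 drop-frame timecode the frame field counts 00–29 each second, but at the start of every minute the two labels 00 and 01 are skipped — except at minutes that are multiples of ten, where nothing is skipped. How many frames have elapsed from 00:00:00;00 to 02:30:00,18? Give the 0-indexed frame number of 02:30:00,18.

As if non-drop at 30 labels/s: (2 × 3600 + 30 × 60 + 0) × 30 + 18 = 270018.
Minute boundaries passed: 150; those not divisible by 10: 150 − 15 = 135; dropped labels = 2 × 135 = 270.
Actual frame index = 270018 − 270 = 269748.

269748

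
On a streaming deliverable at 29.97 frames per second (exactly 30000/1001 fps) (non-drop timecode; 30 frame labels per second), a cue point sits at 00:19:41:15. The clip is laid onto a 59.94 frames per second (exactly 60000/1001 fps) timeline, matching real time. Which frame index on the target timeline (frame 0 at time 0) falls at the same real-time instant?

Source frame index: (0×3600 + 19×60 + 41) × 30 + 15 = 35445.
Real time: 35445 / (30000/1001) = 2365363/2000 s.
Target frame: (2365363/2000) × (60000/1001) = 70890.

frame 70890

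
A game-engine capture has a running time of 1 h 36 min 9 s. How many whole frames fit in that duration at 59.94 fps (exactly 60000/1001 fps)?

345794 frames

1 h 36 min 9 s = 5769 s.
Frames = 5769 × 60000/1001 = 346140000/1001 ≈ 345794.2058.
Complete frames: 345794.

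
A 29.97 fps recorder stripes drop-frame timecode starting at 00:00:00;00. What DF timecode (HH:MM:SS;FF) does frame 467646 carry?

04:20:03;24

Ten DF minutes hold 17982 frames, so frame 467646 lies in block 26 (frames 467532–485513) with 114 frames into that block.
The block's first minute is 1800 frames and the rest 1798 each; 114 frames reaches minute 0, so 26 × 18 + 0 × 2 = 468 labels have been skipped so far.
Adding those back, label number 467646 + 468 = 468114 at 30 labels/s is 15603 s + 24 f = 4 h 20 min 3 s frame 24, i.e. 04:20:03;24.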